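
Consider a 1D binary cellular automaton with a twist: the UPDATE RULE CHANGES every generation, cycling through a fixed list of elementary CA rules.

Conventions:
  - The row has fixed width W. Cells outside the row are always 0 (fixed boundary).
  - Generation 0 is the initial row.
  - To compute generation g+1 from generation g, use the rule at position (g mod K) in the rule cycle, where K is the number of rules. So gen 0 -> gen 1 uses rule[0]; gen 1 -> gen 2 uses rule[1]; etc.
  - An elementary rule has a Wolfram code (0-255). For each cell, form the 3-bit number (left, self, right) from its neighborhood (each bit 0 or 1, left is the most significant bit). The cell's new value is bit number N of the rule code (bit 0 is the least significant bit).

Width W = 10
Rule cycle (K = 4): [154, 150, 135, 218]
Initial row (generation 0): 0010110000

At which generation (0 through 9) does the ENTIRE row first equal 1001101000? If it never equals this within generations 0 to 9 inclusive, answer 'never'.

Answer: 9

Derivation:
Gen 0: 0010110000
Gen 1 (rule 154): 0100101000
Gen 2 (rule 150): 1111101100
Gen 3 (rule 135): 0111000001
Gen 4 (rule 218): 1111100010
Gen 5 (rule 154): 1111010101
Gen 6 (rule 150): 0110010101
Gen 7 (rule 135): 1000110101
Gen 8 (rule 218): 0101110000
Gen 9 (rule 154): 1001101000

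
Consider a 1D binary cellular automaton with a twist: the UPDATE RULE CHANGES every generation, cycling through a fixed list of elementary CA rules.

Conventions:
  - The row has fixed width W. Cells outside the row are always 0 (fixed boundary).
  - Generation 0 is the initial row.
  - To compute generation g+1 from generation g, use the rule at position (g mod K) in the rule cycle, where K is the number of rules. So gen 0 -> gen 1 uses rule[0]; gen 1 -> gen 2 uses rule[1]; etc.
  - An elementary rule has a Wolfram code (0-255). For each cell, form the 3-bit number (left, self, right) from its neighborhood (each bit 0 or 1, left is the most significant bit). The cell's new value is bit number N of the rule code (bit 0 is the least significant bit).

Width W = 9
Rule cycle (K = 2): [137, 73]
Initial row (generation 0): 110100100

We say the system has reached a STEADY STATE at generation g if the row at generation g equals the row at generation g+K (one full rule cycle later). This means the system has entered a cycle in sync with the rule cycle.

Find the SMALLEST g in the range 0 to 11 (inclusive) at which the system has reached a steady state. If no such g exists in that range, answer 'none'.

Answer: none

Derivation:
Gen 0: 110100100
Gen 1 (rule 137): 100000001
Gen 2 (rule 73): 001111100
Gen 3 (rule 137): 101111001
Gen 4 (rule 73): 001001000
Gen 5 (rule 137): 100000011
Gen 6 (rule 73): 001111011
Gen 7 (rule 137): 101110010
Gen 8 (rule 73): 001010000
Gen 9 (rule 137): 100000111
Gen 10 (rule 73): 001110101
Gen 11 (rule 137): 101100000
Gen 12 (rule 73): 001101111
Gen 13 (rule 137): 101001110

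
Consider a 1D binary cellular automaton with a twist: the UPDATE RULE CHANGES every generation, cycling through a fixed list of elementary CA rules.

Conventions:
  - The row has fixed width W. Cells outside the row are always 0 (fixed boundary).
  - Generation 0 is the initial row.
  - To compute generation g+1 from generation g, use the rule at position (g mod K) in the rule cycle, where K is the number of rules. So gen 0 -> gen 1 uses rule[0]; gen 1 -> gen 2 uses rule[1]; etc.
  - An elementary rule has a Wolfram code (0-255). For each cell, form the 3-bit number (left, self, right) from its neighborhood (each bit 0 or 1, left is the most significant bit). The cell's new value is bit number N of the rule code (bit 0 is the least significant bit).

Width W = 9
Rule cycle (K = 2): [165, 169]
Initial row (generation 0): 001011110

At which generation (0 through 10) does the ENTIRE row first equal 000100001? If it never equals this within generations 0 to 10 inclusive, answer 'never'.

Answer: 3

Derivation:
Gen 0: 001011110
Gen 1 (rule 165): 101101100
Gen 2 (rule 169): 011011001
Gen 3 (rule 165): 000100001
Gen 4 (rule 169): 110001100
Gen 5 (rule 165): 000100001
Gen 6 (rule 169): 110001100
Gen 7 (rule 165): 000100001
Gen 8 (rule 169): 110001100
Gen 9 (rule 165): 000100001
Gen 10 (rule 169): 110001100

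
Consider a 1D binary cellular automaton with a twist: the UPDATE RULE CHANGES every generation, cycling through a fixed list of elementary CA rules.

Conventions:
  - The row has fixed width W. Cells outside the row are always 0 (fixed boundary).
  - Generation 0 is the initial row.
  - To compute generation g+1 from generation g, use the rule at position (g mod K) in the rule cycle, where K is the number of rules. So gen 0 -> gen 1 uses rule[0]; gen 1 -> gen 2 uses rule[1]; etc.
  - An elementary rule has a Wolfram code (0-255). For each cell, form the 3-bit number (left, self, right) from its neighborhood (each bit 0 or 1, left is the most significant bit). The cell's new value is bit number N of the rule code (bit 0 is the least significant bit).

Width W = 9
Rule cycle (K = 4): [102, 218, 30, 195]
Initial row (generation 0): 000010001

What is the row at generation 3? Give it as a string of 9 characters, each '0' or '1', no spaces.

Gen 0: 000010001
Gen 1 (rule 102): 000110011
Gen 2 (rule 218): 001111111
Gen 3 (rule 30): 011000000

Answer: 011000000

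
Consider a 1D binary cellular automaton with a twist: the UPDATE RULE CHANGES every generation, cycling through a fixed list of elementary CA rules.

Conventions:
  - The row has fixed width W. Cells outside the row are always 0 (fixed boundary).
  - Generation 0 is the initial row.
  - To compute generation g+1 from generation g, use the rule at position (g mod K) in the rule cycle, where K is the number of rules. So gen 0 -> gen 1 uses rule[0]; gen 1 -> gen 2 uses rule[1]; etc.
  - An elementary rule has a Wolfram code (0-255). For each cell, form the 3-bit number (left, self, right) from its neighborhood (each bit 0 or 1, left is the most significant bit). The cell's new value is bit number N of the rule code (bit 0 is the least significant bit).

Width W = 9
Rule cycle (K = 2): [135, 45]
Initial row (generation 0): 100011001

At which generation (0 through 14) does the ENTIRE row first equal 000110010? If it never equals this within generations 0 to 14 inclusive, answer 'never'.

Answer: never

Derivation:
Gen 0: 100011001
Gen 1 (rule 135): 101100011
Gen 2 (rule 45): 111001010
Gen 3 (rule 135): 010011010
Gen 4 (rule 45): 010010110
Gen 5 (rule 135): 110110000
Gen 6 (rule 45): 101100111
Gen 7 (rule 135): 100001010
Gen 8 (rule 45): 101101110
Gen 9 (rule 135): 100000100
Gen 10 (rule 45): 101110101
Gen 11 (rule 135): 100100101
Gen 12 (rule 45): 100100111
Gen 13 (rule 135): 101101010
Gen 14 (rule 45): 111011110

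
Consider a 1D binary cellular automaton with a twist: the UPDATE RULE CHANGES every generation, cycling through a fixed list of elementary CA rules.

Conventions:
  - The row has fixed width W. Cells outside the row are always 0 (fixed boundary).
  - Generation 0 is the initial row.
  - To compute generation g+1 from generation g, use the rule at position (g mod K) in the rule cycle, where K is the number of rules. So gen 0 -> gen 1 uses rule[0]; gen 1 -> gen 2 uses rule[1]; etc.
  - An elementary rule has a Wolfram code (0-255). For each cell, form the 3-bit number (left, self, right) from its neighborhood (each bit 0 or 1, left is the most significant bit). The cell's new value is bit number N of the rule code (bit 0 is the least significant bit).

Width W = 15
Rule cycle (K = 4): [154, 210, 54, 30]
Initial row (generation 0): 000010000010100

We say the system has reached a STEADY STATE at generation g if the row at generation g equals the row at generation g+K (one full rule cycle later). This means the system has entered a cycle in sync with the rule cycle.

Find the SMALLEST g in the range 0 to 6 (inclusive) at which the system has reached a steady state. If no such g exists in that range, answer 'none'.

Answer: none

Derivation:
Gen 0: 000010000010100
Gen 1 (rule 154): 000101000100010
Gen 2 (rule 210): 001000101010101
Gen 3 (rule 54): 011101111111111
Gen 4 (rule 30): 110001000000000
Gen 5 (rule 154): 101010100000000
Gen 6 (rule 210): 000000010000000
Gen 7 (rule 54): 000000111000000
Gen 8 (rule 30): 000001100100000
Gen 9 (rule 154): 000011011010000
Gen 10 (rule 210): 000101001001000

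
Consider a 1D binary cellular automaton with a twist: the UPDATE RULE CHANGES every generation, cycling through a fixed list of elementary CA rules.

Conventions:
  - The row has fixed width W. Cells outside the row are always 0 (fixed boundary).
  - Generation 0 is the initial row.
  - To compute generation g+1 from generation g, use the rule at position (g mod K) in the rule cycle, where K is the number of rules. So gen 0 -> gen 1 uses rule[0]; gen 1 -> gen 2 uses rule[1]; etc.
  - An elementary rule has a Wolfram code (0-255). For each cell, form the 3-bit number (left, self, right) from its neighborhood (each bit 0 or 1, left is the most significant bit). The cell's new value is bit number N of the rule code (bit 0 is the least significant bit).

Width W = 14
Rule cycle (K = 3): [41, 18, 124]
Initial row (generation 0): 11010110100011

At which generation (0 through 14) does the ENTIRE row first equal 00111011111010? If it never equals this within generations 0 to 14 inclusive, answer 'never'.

Answer: never

Derivation:
Gen 0: 11010110100011
Gen 1 (rule 41): 10101101001010
Gen 2 (rule 18): 00000000110001
Gen 3 (rule 124): 00000000111001
Gen 4 (rule 41): 11111110100000
Gen 5 (rule 18): 00000000010000
Gen 6 (rule 124): 00000000011000
Gen 7 (rule 41): 11111111010011
Gen 8 (rule 18): 00000000001100
Gen 9 (rule 124): 00000000001110
Gen 10 (rule 41): 11111111101000
Gen 11 (rule 18): 00000000000100
Gen 12 (rule 124): 00000000000110
Gen 13 (rule 41): 11111111110100
Gen 14 (rule 18): 00000000000010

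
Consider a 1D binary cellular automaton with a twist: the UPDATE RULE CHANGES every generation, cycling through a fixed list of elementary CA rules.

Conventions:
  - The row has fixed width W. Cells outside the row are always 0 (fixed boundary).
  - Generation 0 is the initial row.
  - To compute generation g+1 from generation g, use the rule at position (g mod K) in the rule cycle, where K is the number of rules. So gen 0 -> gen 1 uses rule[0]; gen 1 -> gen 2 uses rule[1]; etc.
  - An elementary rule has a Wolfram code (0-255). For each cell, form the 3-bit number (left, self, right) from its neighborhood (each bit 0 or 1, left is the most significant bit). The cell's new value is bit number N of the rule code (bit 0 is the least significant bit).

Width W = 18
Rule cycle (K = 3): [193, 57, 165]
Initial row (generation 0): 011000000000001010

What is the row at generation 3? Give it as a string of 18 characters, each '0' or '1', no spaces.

Gen 0: 011000000000001010
Gen 1 (rule 193): 001011111111100000
Gen 2 (rule 57): 100110000000011111
Gen 3 (rule 165): 100000111111001110

Answer: 100000111111001110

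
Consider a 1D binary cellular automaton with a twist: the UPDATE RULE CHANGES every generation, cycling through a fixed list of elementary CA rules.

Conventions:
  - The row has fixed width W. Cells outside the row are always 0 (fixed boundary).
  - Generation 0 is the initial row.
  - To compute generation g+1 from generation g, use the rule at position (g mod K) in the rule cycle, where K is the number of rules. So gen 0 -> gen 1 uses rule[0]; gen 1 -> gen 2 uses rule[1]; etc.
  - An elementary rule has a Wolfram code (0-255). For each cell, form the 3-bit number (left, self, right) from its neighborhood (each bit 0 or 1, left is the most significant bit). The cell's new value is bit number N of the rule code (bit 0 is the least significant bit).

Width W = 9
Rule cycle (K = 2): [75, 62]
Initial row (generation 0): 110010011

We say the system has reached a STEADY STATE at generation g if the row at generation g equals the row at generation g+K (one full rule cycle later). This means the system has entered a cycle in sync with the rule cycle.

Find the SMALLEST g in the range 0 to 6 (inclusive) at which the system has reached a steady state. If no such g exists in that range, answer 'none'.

Gen 0: 110010011
Gen 1 (rule 75): 110100111
Gen 2 (rule 62): 101111100
Gen 3 (rule 75): 001000101
Gen 4 (rule 62): 011101111
Gen 5 (rule 75): 110101001
Gen 6 (rule 62): 101111111
Gen 7 (rule 75): 001000001
Gen 8 (rule 62): 011100011

Answer: none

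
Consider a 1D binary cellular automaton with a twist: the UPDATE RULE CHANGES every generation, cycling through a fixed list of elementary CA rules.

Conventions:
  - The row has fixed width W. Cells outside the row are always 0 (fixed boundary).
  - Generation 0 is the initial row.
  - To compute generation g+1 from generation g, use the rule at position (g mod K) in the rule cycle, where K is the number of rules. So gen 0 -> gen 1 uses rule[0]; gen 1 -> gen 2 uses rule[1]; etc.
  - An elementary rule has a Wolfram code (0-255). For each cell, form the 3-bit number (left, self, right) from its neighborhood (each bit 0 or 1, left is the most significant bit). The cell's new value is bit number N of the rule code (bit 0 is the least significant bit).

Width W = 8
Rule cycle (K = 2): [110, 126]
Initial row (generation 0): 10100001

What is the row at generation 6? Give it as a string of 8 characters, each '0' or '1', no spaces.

Answer: 11011111

Derivation:
Gen 0: 10100001
Gen 1 (rule 110): 11100011
Gen 2 (rule 126): 10110111
Gen 3 (rule 110): 11111101
Gen 4 (rule 126): 10000111
Gen 5 (rule 110): 10001101
Gen 6 (rule 126): 11011111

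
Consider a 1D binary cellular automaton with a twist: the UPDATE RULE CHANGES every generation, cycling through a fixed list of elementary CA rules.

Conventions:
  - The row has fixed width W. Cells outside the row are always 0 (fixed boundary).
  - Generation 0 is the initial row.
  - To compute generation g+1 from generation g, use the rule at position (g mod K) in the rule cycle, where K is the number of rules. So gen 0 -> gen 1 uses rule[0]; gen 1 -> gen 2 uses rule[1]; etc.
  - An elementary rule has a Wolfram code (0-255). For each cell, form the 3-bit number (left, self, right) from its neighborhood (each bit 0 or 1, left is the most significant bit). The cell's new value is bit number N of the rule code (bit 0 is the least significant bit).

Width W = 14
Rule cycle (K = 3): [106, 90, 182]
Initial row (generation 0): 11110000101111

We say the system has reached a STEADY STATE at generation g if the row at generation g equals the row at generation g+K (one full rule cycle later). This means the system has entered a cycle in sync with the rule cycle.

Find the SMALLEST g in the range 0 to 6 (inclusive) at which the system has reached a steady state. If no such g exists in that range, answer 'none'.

Answer: none

Derivation:
Gen 0: 11110000101111
Gen 1 (rule 106): 10010001011001
Gen 2 (rule 90): 01101010011110
Gen 3 (rule 182): 10011111101101
Gen 4 (rule 106): 00110000111110
Gen 5 (rule 90): 01111001100011
Gen 6 (rule 182): 10110110010100
Gen 7 (rule 106): 01111110101000
Gen 8 (rule 90): 11000010000100
Gen 9 (rule 182): 00100111001110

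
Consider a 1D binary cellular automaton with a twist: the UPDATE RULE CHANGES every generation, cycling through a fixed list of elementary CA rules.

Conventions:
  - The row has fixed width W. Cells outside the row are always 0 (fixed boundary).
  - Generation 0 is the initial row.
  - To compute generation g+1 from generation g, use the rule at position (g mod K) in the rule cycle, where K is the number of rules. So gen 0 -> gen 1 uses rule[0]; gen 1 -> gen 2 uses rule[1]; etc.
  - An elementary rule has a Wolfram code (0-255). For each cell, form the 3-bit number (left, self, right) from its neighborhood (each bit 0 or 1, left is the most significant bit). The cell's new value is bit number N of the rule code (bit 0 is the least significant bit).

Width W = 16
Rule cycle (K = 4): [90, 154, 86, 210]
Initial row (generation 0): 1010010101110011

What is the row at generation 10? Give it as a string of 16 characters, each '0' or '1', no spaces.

Answer: 0111100100111110

Derivation:
Gen 0: 1010010101110011
Gen 1 (rule 90): 0001100001011111
Gen 2 (rule 154): 0011010010011110
Gen 3 (rule 86): 0101011111100011
Gen 4 (rule 210): 1000001111110101
Gen 5 (rule 90): 0100011000010000
Gen 6 (rule 154): 1010110100101000
Gen 7 (rule 86): 1010010111101100
Gen 8 (rule 210): 0001100011100110
Gen 9 (rule 90): 0011110110111111
Gen 10 (rule 154): 0111100100111110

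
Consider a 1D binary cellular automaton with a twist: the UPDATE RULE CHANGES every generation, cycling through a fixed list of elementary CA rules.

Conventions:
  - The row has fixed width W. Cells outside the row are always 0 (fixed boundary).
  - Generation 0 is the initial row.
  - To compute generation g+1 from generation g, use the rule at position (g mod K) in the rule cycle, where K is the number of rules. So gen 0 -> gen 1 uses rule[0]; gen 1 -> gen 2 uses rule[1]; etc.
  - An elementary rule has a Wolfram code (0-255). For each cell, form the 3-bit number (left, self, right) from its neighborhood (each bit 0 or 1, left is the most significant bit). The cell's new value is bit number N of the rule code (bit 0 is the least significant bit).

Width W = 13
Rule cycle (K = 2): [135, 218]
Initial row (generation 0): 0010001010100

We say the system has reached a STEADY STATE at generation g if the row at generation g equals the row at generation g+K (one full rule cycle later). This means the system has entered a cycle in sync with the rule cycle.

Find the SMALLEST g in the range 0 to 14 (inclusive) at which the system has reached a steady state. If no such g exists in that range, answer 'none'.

Answer: 8

Derivation:
Gen 0: 0010001010100
Gen 1 (rule 135): 1110111010101
Gen 2 (rule 218): 1110111000000
Gen 3 (rule 135): 0100010011111
Gen 4 (rule 218): 1010101111111
Gen 5 (rule 135): 1010100111110
Gen 6 (rule 218): 0000011111111
Gen 7 (rule 135): 1111101111110
Gen 8 (rule 218): 1111101111111
Gen 9 (rule 135): 0111000111110
Gen 10 (rule 218): 1111101111111
Gen 11 (rule 135): 0111000111110
Gen 12 (rule 218): 1111101111111
Gen 13 (rule 135): 0111000111110
Gen 14 (rule 218): 1111101111111
Gen 15 (rule 135): 0111000111110
Gen 16 (rule 218): 1111101111111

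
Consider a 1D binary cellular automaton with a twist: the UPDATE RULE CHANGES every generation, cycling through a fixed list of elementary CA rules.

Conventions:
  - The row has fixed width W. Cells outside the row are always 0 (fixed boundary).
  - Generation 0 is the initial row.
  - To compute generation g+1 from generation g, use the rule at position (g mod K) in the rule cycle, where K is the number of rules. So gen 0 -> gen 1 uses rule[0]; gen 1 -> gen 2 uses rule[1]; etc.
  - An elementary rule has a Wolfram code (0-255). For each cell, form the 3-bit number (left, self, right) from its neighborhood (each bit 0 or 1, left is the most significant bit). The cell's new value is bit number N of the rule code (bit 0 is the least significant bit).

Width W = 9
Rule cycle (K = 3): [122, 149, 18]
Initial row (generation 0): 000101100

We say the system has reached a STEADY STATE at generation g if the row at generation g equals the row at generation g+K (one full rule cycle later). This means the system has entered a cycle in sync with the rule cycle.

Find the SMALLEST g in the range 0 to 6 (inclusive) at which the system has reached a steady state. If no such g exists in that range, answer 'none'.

Gen 0: 000101100
Gen 1 (rule 122): 001011110
Gen 2 (rule 149): 101001101
Gen 3 (rule 18): 000110000
Gen 4 (rule 122): 001111000
Gen 5 (rule 149): 100110111
Gen 6 (rule 18): 011000000
Gen 7 (rule 122): 111100000
Gen 8 (rule 149): 011011111
Gen 9 (rule 18): 100000000

Answer: none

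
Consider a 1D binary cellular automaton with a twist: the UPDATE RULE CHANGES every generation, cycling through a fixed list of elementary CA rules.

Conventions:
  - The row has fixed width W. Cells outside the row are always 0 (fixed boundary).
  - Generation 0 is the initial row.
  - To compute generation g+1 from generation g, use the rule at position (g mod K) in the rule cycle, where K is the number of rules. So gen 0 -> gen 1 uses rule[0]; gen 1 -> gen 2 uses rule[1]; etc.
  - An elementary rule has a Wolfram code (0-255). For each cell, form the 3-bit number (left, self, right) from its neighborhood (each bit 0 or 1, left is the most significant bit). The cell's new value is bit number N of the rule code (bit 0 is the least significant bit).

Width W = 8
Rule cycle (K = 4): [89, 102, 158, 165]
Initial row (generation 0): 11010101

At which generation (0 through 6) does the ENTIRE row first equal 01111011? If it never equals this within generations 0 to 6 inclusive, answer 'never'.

Gen 0: 11010101
Gen 1 (rule 89): 11000000
Gen 2 (rule 102): 01000000
Gen 3 (rule 158): 11100000
Gen 4 (rule 165): 01001111
Gen 5 (rule 89): 00101001
Gen 6 (rule 102): 01111011

Answer: 6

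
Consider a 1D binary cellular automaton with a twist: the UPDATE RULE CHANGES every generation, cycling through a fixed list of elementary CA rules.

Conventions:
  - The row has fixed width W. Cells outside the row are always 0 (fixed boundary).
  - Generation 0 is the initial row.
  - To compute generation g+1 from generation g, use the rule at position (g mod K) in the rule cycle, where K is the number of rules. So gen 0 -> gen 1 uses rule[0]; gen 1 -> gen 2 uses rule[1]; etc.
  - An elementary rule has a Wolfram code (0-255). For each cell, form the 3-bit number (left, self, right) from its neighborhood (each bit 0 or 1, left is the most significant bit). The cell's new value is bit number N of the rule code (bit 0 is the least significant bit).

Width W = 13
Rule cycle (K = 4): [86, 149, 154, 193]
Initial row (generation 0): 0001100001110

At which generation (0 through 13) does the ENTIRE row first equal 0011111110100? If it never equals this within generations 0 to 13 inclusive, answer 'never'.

Answer: 7

Derivation:
Gen 0: 0001100001110
Gen 1 (rule 86): 0010110010011
Gen 2 (rule 149): 1010001011000
Gen 3 (rule 154): 0001010010100
Gen 4 (rule 193): 1100000000001
Gen 5 (rule 86): 0110000000011
Gen 6 (rule 149): 0001111111000
Gen 7 (rule 154): 0011111110100
Gen 8 (rule 193): 1001111110001
Gen 9 (rule 86): 1110000011011
Gen 10 (rule 149): 0101111000000
Gen 11 (rule 154): 1001110100000
Gen 12 (rule 193): 0000110001111
Gen 13 (rule 86): 0001011010001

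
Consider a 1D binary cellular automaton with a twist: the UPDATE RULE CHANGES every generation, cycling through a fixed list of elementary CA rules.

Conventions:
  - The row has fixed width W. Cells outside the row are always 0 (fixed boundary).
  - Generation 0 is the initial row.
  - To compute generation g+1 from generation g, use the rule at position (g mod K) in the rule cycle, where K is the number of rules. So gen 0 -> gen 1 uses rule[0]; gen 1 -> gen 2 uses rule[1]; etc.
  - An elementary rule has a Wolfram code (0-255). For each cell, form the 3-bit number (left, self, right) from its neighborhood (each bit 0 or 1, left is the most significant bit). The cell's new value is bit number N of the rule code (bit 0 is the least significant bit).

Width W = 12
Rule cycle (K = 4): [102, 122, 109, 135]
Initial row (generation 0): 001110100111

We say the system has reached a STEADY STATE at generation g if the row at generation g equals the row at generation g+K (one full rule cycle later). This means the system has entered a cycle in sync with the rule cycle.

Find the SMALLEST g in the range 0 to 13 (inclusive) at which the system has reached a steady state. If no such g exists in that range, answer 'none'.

Gen 0: 001110100111
Gen 1 (rule 102): 010011101001
Gen 2 (rule 122): 101110110110
Gen 3 (rule 109): 111011111110
Gen 4 (rule 135): 010001111100
Gen 5 (rule 102): 110010000100
Gen 6 (rule 122): 111101001010
Gen 7 (rule 109): 100111001110
Gen 8 (rule 135): 101010010100
Gen 9 (rule 102): 111110111100
Gen 10 (rule 122): 100011100110
Gen 11 (rule 109): 101010100110
Gen 12 (rule 135): 101010101000
Gen 13 (rule 102): 111111111000
Gen 14 (rule 122): 100000001100
Gen 15 (rule 109): 101111101101
Gen 16 (rule 135): 100111000001
Gen 17 (rule 102): 101001000011

Answer: none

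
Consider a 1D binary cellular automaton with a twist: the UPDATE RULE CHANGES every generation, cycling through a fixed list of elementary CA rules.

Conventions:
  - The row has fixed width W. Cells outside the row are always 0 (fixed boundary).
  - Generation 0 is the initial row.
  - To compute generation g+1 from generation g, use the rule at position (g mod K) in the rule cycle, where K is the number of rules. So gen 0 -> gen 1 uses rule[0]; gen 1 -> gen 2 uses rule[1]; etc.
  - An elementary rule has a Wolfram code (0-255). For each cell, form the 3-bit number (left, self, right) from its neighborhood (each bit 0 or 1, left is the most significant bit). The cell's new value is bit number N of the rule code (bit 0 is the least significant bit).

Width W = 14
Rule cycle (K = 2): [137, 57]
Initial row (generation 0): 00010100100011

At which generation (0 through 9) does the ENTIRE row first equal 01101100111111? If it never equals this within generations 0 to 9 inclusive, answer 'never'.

Gen 0: 00010100100011
Gen 1 (rule 137): 11000000001010
Gen 2 (rule 57): 10111111100101
Gen 3 (rule 137): 00111111000000
Gen 4 (rule 57): 10100000111111
Gen 5 (rule 137): 00001110111110
Gen 6 (rule 57): 11101001100001
Gen 7 (rule 137): 11000001001100
Gen 8 (rule 57): 10111100101011
Gen 9 (rule 137): 00111000000010

Answer: never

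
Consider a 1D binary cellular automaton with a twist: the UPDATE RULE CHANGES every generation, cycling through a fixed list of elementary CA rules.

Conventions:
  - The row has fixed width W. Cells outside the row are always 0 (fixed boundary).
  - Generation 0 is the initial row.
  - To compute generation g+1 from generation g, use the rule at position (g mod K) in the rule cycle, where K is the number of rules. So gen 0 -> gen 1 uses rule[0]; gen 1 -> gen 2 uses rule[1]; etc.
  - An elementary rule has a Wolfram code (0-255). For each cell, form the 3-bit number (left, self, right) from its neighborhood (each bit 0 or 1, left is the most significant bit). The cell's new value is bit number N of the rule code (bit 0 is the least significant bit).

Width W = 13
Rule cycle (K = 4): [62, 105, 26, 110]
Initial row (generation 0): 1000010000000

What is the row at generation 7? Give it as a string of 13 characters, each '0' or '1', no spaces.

Gen 0: 1000010000000
Gen 1 (rule 62): 1100111000000
Gen 2 (rule 105): 1100101011111
Gen 3 (rule 26): 1011000010000
Gen 4 (rule 110): 1111000110000
Gen 5 (rule 62): 1000101101000
Gen 6 (rule 105): 0010011110011
Gen 7 (rule 26): 0101110001110

Answer: 0101110001110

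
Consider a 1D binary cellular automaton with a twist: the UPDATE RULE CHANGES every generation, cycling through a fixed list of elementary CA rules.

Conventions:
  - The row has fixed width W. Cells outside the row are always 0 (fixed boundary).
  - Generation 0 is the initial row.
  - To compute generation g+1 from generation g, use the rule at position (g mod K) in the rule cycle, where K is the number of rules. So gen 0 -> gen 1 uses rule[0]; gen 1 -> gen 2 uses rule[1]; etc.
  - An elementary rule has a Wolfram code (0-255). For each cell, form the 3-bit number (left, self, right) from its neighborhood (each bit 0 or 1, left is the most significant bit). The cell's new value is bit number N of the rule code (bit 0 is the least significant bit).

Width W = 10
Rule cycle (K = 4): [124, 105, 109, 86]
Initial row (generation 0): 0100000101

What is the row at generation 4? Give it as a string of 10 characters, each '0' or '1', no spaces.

Gen 0: 0100000101
Gen 1 (rule 124): 0110000111
Gen 2 (rule 105): 0110110101
Gen 3 (rule 109): 0111111111
Gen 4 (rule 86): 1000000001

Answer: 1000000001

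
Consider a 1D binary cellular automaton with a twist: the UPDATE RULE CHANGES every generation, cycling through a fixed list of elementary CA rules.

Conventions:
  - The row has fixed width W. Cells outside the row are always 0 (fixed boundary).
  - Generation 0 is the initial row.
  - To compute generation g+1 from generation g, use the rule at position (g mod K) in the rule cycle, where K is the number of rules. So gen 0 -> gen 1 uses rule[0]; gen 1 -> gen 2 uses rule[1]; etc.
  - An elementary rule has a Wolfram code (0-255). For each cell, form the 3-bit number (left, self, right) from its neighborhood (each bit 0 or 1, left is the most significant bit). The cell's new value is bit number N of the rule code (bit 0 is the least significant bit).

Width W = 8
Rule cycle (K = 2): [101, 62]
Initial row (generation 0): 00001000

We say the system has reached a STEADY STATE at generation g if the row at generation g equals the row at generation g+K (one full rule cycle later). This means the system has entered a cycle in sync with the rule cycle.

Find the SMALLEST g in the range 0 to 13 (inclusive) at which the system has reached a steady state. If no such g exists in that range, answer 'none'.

Gen 0: 00001000
Gen 1 (rule 101): 11101011
Gen 2 (rule 62): 10011110
Gen 3 (rule 101): 10000010
Gen 4 (rule 62): 11000111
Gen 5 (rule 101): 01010001
Gen 6 (rule 62): 11111011
Gen 7 (rule 101): 00001101
Gen 8 (rule 62): 00011011
Gen 9 (rule 101): 11001101
Gen 10 (rule 62): 10111011
Gen 11 (rule 101): 11001101
Gen 12 (rule 62): 10111011
Gen 13 (rule 101): 11001101
Gen 14 (rule 62): 10111011
Gen 15 (rule 101): 11001101

Answer: 9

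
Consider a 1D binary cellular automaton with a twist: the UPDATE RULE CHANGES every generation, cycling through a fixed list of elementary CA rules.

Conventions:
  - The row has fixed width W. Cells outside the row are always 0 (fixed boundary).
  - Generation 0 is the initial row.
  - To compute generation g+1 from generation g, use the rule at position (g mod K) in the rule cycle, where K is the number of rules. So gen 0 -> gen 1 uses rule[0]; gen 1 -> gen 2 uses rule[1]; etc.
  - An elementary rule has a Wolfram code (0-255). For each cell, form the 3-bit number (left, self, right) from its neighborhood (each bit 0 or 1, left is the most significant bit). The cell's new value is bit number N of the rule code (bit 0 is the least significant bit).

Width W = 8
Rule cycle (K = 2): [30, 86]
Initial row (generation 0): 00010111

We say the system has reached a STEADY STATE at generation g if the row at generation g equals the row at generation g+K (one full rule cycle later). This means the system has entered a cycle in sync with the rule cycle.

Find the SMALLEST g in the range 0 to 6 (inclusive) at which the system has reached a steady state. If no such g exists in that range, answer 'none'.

Answer: 3

Derivation:
Gen 0: 00010111
Gen 1 (rule 30): 00110100
Gen 2 (rule 86): 01010110
Gen 3 (rule 30): 11010101
Gen 4 (rule 86): 01010101
Gen 5 (rule 30): 11010101
Gen 6 (rule 86): 01010101
Gen 7 (rule 30): 11010101
Gen 8 (rule 86): 01010101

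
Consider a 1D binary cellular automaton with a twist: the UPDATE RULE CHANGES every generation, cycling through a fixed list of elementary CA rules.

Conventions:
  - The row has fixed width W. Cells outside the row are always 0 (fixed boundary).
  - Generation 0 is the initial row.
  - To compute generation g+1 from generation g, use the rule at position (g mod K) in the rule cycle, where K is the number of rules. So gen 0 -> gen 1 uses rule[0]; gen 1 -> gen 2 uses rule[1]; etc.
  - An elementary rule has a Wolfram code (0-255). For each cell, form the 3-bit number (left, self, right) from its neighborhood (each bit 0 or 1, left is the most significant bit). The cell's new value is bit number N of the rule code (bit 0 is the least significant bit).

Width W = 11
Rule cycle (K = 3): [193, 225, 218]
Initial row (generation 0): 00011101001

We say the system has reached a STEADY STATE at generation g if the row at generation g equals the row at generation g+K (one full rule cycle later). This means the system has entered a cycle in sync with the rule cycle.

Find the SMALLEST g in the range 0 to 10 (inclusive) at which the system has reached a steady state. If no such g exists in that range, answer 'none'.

Gen 0: 00011101001
Gen 1 (rule 193): 11001100000
Gen 2 (rule 225): 01000101111
Gen 3 (rule 218): 10101001111
Gen 4 (rule 193): 00000000111
Gen 5 (rule 225): 11111110011
Gen 6 (rule 218): 11111111111
Gen 7 (rule 193): 01111111111
Gen 8 (rule 225): 00111111111
Gen 9 (rule 218): 01111111111
Gen 10 (rule 193): 00111111111
Gen 11 (rule 225): 10011111111
Gen 12 (rule 218): 01111111111
Gen 13 (rule 193): 00111111111

Answer: 9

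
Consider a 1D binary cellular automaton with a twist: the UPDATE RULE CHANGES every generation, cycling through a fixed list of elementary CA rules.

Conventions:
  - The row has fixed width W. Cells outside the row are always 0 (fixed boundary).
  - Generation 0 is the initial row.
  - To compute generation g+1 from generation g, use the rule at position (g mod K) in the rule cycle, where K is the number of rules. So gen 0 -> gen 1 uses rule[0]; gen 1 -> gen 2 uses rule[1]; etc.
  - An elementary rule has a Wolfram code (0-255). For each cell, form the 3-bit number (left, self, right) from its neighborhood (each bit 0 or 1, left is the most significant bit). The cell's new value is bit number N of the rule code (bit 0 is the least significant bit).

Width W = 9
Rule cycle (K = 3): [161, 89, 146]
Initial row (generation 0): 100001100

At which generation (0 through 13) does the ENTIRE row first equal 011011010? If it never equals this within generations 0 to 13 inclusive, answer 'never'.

Answer: 9

Derivation:
Gen 0: 100001100
Gen 1 (rule 161): 001100001
Gen 2 (rule 89): 101111100
Gen 3 (rule 146): 000111010
Gen 4 (rule 161): 110010100
Gen 5 (rule 89): 111000011
Gen 6 (rule 146): 010100100
Gen 7 (rule 161): 001000001
Gen 8 (rule 89): 100111100
Gen 9 (rule 146): 011011010
Gen 10 (rule 161): 000100100
Gen 11 (rule 89): 110010011
Gen 12 (rule 146): 001101100
Gen 13 (rule 161): 100010001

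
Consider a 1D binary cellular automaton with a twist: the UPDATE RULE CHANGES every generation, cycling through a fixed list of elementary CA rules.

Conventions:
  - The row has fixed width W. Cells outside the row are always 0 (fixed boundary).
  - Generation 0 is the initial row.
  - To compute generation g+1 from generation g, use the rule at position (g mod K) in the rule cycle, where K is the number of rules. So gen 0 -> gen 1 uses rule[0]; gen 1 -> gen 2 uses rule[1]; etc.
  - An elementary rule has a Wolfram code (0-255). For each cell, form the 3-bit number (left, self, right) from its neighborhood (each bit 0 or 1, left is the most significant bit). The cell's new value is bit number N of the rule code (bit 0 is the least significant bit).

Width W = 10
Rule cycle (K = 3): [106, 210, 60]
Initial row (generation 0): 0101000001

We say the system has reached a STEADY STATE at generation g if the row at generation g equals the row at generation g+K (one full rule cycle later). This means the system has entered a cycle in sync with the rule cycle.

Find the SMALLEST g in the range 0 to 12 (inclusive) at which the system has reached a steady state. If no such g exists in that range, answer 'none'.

Answer: none

Derivation:
Gen 0: 0101000001
Gen 1 (rule 106): 1010000010
Gen 2 (rule 210): 0001000101
Gen 3 (rule 60): 0001100111
Gen 4 (rule 106): 0011101101
Gen 5 (rule 210): 0101100100
Gen 6 (rule 60): 0111010110
Gen 7 (rule 106): 1101101110
Gen 8 (rule 210): 0100100111
Gen 9 (rule 60): 0110110100
Gen 10 (rule 106): 1111111000
Gen 11 (rule 210): 0111111100
Gen 12 (rule 60): 0100000010
Gen 13 (rule 106): 1000000100
Gen 14 (rule 210): 0100001010
Gen 15 (rule 60): 0110001111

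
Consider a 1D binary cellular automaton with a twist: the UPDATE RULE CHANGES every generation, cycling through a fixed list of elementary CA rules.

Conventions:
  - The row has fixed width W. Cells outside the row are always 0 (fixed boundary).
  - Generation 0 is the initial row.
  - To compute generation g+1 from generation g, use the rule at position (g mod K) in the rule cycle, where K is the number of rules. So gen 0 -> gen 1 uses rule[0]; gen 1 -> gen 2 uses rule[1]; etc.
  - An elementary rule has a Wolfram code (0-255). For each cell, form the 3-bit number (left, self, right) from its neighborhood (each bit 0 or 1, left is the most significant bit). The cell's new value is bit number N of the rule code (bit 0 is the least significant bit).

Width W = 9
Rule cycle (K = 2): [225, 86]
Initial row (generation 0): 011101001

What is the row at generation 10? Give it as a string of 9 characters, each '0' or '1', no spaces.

Answer: 101011111

Derivation:
Gen 0: 011101001
Gen 1 (rule 225): 001110000
Gen 2 (rule 86): 010011000
Gen 3 (rule 225): 000001011
Gen 4 (rule 86): 000011001
Gen 5 (rule 225): 111001000
Gen 6 (rule 86): 001111100
Gen 7 (rule 225): 100111101
Gen 8 (rule 86): 111000101
Gen 9 (rule 225): 011010010
Gen 10 (rule 86): 101011111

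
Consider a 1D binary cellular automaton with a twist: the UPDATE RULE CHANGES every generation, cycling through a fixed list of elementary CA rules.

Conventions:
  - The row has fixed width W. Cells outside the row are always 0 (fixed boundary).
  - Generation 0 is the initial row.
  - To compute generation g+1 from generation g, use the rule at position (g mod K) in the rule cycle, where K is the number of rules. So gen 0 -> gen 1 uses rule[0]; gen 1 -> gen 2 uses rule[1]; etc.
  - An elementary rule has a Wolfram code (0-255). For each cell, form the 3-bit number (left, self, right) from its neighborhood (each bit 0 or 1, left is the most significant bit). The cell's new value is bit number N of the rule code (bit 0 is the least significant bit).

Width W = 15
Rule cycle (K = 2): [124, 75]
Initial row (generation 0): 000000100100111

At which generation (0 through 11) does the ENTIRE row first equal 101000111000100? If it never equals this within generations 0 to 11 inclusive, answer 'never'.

Gen 0: 000000100100111
Gen 1 (rule 124): 000000110110101
Gen 2 (rule 75): 111111110110000
Gen 3 (rule 124): 100000011111000
Gen 4 (rule 75): 001111110001011
Gen 5 (rule 124): 001000011001111
Gen 6 (rule 75): 110011111011001
Gen 7 (rule 124): 111010001111101
Gen 8 (rule 75): 101000111000100
Gen 9 (rule 124): 111100101100110
Gen 10 (rule 75): 100101001101110
Gen 11 (rule 124): 110111101111011

Answer: 8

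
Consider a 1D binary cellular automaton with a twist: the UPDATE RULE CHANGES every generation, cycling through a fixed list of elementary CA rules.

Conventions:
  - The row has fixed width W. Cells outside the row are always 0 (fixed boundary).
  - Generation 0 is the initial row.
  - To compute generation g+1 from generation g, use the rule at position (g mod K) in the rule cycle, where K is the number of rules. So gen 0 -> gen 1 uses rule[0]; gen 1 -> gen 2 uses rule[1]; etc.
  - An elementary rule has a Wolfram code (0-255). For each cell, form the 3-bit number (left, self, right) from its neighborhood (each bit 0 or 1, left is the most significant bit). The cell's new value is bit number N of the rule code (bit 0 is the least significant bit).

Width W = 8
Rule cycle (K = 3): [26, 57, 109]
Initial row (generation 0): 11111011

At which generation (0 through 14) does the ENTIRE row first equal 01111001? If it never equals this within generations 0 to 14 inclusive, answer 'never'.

Answer: 2

Derivation:
Gen 0: 11111011
Gen 1 (rule 26): 10000010
Gen 2 (rule 57): 01111001
Gen 3 (rule 109): 01001001
Gen 4 (rule 26): 10110110
Gen 5 (rule 57): 01101101
Gen 6 (rule 109): 01111111
Gen 7 (rule 26): 11000000
Gen 8 (rule 57): 10111111
Gen 9 (rule 109): 11100001
Gen 10 (rule 26): 10010010
Gen 11 (rule 57): 01001001
Gen 12 (rule 109): 01001001
Gen 13 (rule 26): 10110110
Gen 14 (rule 57): 01101101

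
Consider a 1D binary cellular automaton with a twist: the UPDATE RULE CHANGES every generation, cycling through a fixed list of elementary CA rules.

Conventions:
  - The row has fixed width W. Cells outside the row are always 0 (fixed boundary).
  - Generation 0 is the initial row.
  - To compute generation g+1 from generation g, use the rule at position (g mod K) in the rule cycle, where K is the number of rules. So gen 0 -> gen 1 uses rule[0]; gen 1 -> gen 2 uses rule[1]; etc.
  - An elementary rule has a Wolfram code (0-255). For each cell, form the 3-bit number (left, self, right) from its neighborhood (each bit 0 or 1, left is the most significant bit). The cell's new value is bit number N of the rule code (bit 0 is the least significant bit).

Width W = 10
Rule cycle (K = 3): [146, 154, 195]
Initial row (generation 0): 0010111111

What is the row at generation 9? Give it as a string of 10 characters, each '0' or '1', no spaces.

Answer: 0010010011

Derivation:
Gen 0: 0010111111
Gen 1 (rule 146): 0100011110
Gen 2 (rule 154): 1010111101
Gen 3 (rule 195): 0000011100
Gen 4 (rule 146): 0000101010
Gen 5 (rule 154): 0001000001
Gen 6 (rule 195): 1110011110
Gen 7 (rule 146): 0101101101
Gen 8 (rule 154): 1001001000
Gen 9 (rule 195): 0010010011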